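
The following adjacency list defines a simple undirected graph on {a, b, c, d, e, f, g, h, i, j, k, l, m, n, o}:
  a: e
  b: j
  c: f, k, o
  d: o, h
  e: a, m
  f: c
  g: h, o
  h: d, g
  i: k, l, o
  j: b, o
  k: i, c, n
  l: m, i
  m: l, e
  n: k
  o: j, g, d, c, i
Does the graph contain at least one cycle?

|V| = 15, |E| = 16, number of components = 1.
One cycle is i-k-c-o-i.

Yes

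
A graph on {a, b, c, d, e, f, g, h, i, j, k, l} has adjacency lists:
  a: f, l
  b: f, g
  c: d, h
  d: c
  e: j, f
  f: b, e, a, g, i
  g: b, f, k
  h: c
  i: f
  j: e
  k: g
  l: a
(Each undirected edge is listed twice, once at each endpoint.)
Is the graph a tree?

The graph has 12 vertices and 11 edges.
It is not connected, so it is not a tree.

No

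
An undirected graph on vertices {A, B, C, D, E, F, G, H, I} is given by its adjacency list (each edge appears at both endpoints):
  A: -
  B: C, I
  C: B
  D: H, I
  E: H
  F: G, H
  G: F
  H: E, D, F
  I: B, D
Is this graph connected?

Component: {A}
Component: {B, C, D, E, F, G, H, I}
No edge joins these 2 groups, so the graph is disconnected.

No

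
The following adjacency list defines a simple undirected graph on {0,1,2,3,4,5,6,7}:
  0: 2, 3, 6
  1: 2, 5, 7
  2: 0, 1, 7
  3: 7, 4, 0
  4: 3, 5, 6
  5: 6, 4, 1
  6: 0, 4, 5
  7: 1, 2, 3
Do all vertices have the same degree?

Yes

Degrees: 0:3, 1:3, 2:3, 3:3, 4:3, 5:3, 6:3, 7:3
All degrees equal 3; the graph is regular.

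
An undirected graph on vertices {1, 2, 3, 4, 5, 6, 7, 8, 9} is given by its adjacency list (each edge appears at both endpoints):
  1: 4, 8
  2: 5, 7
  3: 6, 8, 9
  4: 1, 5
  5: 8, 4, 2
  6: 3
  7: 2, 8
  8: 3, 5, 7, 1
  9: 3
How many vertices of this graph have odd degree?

Degrees: 1:2, 2:2, 3:3, 4:2, 5:3, 6:1, 7:2, 8:4, 9:1
Odd-degree vertices: 3, 5, 6, 9.

4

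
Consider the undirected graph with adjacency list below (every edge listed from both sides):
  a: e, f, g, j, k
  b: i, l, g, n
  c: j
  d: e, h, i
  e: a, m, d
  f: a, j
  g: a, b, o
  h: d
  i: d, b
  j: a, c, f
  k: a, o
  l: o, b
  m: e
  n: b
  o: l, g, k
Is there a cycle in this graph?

Yes

|V| = 15, |E| = 18, number of components = 1.
One cycle is g-o-l-b-g.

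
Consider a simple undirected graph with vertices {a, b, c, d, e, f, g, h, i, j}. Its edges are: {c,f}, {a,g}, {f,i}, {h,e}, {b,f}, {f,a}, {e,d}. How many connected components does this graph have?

3

Component: {j}
Component: {d, e, h}
Component: {a, b, c, f, g, i}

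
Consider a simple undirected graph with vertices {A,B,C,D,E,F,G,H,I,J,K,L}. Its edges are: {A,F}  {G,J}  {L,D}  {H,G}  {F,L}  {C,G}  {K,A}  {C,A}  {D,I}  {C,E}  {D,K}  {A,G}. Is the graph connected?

No

Component: {B}
Component: {A, C, D, E, F, G, H, I, J, K, L}
No edge joins these 2 groups, so the graph is disconnected.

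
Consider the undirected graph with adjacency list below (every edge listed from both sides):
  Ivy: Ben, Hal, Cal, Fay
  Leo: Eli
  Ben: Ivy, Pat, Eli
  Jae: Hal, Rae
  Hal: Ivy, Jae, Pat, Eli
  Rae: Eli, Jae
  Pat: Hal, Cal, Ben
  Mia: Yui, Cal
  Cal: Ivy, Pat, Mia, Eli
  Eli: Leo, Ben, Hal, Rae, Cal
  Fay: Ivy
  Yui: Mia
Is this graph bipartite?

A valid 2-coloring puts {Leo, Ben, Hal, Rae, Cal, Fay, Yui} on one side and {Ivy, Jae, Pat, Mia, Eli} on the other; every edge crosses between the two sides.

Yes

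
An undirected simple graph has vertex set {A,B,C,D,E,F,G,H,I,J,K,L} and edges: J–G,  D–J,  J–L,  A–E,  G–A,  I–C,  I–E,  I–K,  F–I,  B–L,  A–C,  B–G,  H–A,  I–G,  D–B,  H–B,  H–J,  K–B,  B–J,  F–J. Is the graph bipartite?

No

The cycle J-B-L-J has length 3, which is odd, so the graph is not bipartite.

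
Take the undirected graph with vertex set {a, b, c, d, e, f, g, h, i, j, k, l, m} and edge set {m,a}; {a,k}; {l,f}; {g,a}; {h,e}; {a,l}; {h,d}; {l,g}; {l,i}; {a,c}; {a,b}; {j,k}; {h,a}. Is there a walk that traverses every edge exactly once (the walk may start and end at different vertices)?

Degrees: a:7, b:1, c:1, d:1, e:1, f:1, g:2, h:3, i:1, j:1, k:2, l:4, m:1
Odd-degree vertices: a, b, c, d, e, f, h, i, j, m (10 total).
With 10 odd-degree vertices (more than two), no single trail can use every edge.

No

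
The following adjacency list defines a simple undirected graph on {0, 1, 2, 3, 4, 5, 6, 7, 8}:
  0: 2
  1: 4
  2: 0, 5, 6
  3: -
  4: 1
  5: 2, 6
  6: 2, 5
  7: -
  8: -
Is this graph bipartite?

The cycle 5-2-6-5 has length 3, which is odd, so the graph is not bipartite.

No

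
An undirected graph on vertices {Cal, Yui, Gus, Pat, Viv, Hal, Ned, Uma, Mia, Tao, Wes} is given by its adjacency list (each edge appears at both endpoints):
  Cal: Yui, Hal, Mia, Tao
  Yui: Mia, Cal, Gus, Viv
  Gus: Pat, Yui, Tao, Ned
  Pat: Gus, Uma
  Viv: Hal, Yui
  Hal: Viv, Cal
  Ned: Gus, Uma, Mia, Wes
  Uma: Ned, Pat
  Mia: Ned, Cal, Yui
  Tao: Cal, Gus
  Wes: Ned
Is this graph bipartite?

No

The cycle Yui-Cal-Mia-Yui has length 3, which is odd, so the graph is not bipartite.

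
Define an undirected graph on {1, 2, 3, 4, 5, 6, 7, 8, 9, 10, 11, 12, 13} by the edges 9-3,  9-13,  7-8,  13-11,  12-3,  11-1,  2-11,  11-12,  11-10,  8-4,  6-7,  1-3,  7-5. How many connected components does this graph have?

2

Component: {4, 5, 6, 7, 8}
Component: {1, 2, 3, 9, 10, 11, 12, 13}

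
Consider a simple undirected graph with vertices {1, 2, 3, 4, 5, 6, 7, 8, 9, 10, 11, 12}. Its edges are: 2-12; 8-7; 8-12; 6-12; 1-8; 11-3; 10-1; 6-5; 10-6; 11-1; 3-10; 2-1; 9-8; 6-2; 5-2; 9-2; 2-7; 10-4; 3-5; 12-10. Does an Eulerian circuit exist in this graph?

No

Degrees: 1:4, 2:6, 3:3, 4:1, 5:3, 6:4, 7:2, 8:4, 9:2, 10:5, 11:2, 12:4
3, 4, 5, 10 have odd degree; an Eulerian circuit needs every degree to be even, so none exists.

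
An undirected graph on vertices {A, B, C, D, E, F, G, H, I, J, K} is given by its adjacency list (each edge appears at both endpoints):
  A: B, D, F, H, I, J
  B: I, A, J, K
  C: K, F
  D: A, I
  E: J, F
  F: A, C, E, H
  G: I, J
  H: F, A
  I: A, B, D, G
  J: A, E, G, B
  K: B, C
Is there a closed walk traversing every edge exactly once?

Degrees: A:6, B:4, C:2, D:2, E:2, F:4, G:2, H:2, I:4, J:4, K:2
All degrees are even and the non-isolated vertices are connected — an Eulerian circuit exists.

Yes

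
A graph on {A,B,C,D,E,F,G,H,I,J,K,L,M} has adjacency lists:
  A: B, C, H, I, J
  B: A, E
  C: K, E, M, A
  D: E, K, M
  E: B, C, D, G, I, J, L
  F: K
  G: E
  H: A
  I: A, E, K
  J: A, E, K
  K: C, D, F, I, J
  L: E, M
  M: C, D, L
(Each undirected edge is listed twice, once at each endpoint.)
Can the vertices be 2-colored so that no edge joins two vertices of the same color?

A valid 2-coloring puts {B, C, D, F, G, H, I, J, L} on one side and {A, E, K, M} on the other; every edge crosses between the two sides.

Yes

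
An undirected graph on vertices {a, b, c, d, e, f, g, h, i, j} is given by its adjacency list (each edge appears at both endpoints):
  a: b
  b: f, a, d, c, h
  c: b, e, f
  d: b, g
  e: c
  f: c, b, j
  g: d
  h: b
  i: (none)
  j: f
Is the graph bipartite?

The cycle c-b-f-c has length 3, which is odd, so the graph is not bipartite.

No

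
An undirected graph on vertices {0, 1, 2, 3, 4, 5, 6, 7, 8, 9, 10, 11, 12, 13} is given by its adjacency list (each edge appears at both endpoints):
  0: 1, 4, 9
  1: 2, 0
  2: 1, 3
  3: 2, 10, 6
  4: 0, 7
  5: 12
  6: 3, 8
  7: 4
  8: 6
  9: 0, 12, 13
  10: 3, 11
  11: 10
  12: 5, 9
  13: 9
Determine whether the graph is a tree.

The graph has 14 vertices and 13 edges.
Connected and |E| = |V| - 1, which characterizes a tree.

Yes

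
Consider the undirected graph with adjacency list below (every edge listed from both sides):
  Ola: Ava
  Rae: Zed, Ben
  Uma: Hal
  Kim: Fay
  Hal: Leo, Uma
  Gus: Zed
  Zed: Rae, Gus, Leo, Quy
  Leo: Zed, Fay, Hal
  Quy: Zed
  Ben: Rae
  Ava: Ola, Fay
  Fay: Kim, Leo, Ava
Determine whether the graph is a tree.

|V| = 12, |E| = 11.
Connected and |E| = |V| - 1, which characterizes a tree.

Yes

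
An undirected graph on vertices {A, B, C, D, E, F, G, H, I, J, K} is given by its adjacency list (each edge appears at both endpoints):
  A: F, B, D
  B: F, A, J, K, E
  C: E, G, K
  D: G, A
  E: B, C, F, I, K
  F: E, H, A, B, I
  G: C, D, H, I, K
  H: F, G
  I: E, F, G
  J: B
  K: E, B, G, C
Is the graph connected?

A breadth-first search from A visits A, D, F, B, G, E, H, I, K, J, C — all 11 vertices — so the graph is connected.

Yes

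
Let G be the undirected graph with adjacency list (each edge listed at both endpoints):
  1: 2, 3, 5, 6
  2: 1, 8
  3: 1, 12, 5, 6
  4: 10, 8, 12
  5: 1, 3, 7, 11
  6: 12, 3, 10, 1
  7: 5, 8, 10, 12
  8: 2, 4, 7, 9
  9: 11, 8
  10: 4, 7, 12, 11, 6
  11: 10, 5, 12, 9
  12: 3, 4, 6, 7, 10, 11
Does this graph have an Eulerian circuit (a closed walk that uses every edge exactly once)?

No

Degrees: 1:4, 2:2, 3:4, 4:3, 5:4, 6:4, 7:4, 8:4, 9:2, 10:5, 11:4, 12:6
Vertices with odd degree: 4, 10. An Eulerian circuit requires all degrees even.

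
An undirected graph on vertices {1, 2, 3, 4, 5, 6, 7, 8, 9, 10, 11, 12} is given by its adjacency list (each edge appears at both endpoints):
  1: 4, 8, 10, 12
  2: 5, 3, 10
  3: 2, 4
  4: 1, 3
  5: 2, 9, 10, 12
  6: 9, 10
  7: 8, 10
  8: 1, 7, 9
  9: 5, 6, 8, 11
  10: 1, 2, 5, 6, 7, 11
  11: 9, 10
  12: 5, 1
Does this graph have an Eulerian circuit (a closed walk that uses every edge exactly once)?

Degrees: 1:4, 2:3, 3:2, 4:2, 5:4, 6:2, 7:2, 8:3, 9:4, 10:6, 11:2, 12:2
2, 8 have odd degree; an Eulerian circuit needs every degree to be even, so none exists.

No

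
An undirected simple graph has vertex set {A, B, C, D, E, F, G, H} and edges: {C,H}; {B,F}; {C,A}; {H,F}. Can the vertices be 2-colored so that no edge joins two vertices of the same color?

Partition the vertices as {C, D, E, F, G} vs {A, B, H}. Each listed edge has one endpoint in each part, so the graph is bipartite.

Yes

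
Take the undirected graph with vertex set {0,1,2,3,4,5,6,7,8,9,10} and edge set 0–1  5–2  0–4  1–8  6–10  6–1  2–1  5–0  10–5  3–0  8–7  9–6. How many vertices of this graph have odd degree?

Degrees: 0:4, 1:4, 2:2, 3:1, 4:1, 5:3, 6:3, 7:1, 8:2, 9:1, 10:2
Odd-degree vertices: 3, 4, 5, 6, 7, 9.

6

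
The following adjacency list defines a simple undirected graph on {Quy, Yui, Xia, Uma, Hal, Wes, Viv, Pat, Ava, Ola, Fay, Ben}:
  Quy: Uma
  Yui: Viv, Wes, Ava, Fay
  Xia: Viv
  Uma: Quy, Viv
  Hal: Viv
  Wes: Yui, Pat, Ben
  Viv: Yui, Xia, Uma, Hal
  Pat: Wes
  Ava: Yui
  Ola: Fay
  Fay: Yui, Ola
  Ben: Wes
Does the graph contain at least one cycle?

|V| = 12, |E| = 11, number of components = 1.
Since 11 = 12 - 1, the graph is a forest and contains no cycle.

No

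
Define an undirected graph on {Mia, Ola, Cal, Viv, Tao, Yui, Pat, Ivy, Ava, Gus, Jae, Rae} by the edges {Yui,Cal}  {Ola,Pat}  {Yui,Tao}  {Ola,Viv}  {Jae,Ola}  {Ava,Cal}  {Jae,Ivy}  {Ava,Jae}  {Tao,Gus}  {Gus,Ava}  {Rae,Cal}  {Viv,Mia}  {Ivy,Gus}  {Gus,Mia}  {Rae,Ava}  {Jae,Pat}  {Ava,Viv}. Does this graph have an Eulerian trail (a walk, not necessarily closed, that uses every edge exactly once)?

Degrees: Mia:2, Ola:3, Cal:3, Viv:3, Tao:2, Yui:2, Pat:2, Ivy:2, Ava:5, Gus:4, Jae:4, Rae:2
Odd-degree vertices: Ola, Cal, Viv, Ava (4 total).
With 4 odd-degree vertices (more than two), no single trail can use every edge.

No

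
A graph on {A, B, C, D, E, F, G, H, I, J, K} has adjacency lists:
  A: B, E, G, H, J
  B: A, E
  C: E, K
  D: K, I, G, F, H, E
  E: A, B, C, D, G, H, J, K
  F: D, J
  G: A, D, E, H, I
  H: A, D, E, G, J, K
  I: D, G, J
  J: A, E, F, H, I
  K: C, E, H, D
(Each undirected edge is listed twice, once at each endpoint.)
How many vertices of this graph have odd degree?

4

Degrees: A:5, B:2, C:2, D:6, E:8, F:2, G:5, H:6, I:3, J:5, K:4
Odd-degree vertices: A, G, I, J.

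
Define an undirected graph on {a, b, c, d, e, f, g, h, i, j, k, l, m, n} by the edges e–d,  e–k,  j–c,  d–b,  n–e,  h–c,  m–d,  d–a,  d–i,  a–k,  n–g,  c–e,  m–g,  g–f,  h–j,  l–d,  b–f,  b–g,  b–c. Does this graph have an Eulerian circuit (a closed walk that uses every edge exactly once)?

No

Degrees: a:2, b:4, c:4, d:6, e:4, f:2, g:4, h:2, i:1, j:2, k:2, l:1, m:2, n:2
i, l have odd degree; an Eulerian circuit needs every degree to be even, so none exists.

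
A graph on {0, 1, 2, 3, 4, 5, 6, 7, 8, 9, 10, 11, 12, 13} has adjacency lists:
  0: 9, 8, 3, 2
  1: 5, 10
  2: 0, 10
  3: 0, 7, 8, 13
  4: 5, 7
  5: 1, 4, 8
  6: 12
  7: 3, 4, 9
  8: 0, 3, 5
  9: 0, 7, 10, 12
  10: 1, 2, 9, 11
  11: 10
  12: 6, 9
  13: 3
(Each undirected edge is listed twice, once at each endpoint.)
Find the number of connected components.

1

Component: {0, 1, 2, 3, 4, 5, 6, 7, 8, 9, 10, 11, 12, 13}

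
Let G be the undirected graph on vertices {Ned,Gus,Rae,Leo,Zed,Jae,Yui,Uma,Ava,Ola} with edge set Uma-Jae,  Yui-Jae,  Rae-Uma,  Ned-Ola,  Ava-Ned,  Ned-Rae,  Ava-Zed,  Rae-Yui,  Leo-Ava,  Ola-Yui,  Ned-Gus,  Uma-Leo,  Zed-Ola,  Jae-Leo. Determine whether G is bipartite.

No

The cycle Jae-Uma-Leo-Jae has length 3, which is odd, so the graph is not bipartite.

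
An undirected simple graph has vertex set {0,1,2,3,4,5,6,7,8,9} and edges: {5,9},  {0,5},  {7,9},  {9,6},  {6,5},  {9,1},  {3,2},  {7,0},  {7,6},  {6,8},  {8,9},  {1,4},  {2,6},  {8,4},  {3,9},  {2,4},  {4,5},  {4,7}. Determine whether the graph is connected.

Starting from 0 and exploring outward reaches every vertex (0, 5, 7, 9, 4, 6, 8, 1, 3, 2); the graph is connected.

Yes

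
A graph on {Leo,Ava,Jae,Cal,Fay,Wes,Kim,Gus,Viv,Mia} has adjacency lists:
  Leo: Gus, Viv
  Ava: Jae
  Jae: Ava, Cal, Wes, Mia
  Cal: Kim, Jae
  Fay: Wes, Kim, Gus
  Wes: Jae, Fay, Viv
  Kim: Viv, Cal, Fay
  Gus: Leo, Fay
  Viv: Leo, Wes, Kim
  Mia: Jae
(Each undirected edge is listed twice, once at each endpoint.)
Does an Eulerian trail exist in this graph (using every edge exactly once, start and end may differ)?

Degrees: Leo:2, Ava:1, Jae:4, Cal:2, Fay:3, Wes:3, Kim:3, Gus:2, Viv:3, Mia:1
Odd-degree vertices: Ava, Fay, Wes, Kim, Viv, Mia (6 total).
With 6 odd-degree vertices (more than two), no single trail can use every edge.

No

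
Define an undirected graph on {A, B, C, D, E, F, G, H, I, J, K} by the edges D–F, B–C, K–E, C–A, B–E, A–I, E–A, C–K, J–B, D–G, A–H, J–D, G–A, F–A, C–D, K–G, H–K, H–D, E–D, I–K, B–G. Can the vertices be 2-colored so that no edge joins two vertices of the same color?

A valid 2-coloring puts {C, E, F, G, H, I, J} on one side and {A, B, D, K} on the other; every edge crosses between the two sides.

Yes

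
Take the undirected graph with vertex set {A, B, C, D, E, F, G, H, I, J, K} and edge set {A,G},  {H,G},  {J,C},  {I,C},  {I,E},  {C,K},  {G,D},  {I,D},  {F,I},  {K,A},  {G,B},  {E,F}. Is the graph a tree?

The graph has 11 vertices and 12 edges.
Connected but with 12 > 10 edges, so it has a cycle and is not a tree.

No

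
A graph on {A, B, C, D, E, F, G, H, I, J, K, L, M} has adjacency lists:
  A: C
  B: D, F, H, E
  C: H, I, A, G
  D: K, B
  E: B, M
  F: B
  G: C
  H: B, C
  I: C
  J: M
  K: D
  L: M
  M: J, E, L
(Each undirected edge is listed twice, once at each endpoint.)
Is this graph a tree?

The graph has 13 vertices and 12 edges.
It is connected with exactly 12 edges, hence acyclic — it is a tree.

Yes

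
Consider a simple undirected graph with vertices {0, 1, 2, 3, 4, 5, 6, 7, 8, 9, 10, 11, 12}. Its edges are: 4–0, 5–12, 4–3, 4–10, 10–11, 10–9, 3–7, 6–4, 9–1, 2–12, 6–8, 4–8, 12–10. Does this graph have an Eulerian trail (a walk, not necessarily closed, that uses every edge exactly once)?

Degrees: 0:1, 1:1, 2:1, 3:2, 4:5, 5:1, 6:2, 7:1, 8:2, 9:2, 10:4, 11:1, 12:3
Odd-degree vertices: 0, 1, 2, 4, 5, 7, 11, 12 (8 total).
With 8 odd-degree vertices (more than two), no single trail can use every edge.

No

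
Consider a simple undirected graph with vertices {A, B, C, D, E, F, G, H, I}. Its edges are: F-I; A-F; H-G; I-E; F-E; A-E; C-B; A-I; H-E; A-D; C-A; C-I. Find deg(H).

2

Neighbors of H: E, G.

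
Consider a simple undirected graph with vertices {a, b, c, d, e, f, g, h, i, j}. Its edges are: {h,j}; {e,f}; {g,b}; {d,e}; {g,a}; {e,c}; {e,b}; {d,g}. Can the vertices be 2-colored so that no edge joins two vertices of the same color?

Yes

A valid 2-coloring puts {e, g, i, j} on one side and {a, b, c, d, f, h} on the other; every edge crosses between the two sides.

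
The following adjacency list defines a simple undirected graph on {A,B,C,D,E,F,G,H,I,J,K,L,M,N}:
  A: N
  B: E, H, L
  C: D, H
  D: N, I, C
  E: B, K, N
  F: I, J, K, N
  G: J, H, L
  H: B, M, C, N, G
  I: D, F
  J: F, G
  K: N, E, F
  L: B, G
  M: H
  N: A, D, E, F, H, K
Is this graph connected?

Yes

Starting from A and exploring outward reaches every vertex (A, N, H, D, F, K, E, G, C, M, B, I, J, L); the graph is connected.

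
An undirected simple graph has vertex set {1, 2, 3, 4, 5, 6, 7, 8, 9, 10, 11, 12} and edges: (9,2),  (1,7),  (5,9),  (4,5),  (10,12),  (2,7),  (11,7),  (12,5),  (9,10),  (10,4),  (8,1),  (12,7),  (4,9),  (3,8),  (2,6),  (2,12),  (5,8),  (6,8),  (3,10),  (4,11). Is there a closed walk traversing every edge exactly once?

Yes

Degrees: 1:2, 2:4, 3:2, 4:4, 5:4, 6:2, 7:4, 8:4, 9:4, 10:4, 11:2, 12:4
All degrees are even and the non-isolated vertices are connected — an Eulerian circuit exists.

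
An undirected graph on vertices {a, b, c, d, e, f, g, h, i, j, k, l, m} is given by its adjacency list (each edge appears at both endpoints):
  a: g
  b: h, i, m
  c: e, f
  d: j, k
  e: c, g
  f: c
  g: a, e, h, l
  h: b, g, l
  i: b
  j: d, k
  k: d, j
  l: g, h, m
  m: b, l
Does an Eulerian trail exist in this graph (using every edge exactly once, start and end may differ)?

Degrees: a:1, b:3, c:2, d:2, e:2, f:1, g:4, h:3, i:1, j:2, k:2, l:3, m:2
Odd-degree vertices: a, b, f, h, i, l (6 total).
With 6 odd-degree vertices (more than two), no single trail can use every edge.

No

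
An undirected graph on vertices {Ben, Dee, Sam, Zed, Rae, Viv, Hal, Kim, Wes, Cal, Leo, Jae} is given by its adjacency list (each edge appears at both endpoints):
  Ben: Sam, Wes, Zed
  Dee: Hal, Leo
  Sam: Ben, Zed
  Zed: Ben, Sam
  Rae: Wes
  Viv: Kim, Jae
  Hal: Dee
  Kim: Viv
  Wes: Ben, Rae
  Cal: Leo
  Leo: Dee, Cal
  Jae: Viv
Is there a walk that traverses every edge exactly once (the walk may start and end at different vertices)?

Degrees: Ben:3, Dee:2, Sam:2, Zed:2, Rae:1, Viv:2, Hal:1, Kim:1, Wes:2, Cal:1, Leo:2, Jae:1
Odd-degree vertices: Ben, Rae, Hal, Kim, Cal, Jae (6 total).
An Eulerian trail requires 0 or 2 odd-degree vertices; here there are 6.

No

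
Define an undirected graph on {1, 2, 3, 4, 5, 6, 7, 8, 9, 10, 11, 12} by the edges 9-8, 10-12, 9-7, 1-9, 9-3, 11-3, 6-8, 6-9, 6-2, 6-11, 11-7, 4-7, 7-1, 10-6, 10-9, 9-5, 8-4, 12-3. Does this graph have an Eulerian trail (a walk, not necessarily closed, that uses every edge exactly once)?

No

Degrees: 1:2, 2:1, 3:3, 4:2, 5:1, 6:5, 7:4, 8:3, 9:7, 10:3, 11:3, 12:2
Odd-degree vertices: 2, 3, 5, 6, 8, 9, 10, 11 (8 total).
An Eulerian trail requires 0 or 2 odd-degree vertices; here there are 8.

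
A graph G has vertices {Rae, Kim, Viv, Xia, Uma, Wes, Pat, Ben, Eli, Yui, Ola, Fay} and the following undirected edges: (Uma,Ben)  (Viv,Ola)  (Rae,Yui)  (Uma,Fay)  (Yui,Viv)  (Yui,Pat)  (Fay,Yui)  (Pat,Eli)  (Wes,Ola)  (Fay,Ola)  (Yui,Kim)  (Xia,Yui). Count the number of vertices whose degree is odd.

8

Degrees: Rae:1, Kim:1, Viv:2, Xia:1, Uma:2, Wes:1, Pat:2, Ben:1, Eli:1, Yui:6, Ola:3, Fay:3
Odd-degree vertices: Rae, Kim, Xia, Wes, Ben, Eli, Ola, Fay.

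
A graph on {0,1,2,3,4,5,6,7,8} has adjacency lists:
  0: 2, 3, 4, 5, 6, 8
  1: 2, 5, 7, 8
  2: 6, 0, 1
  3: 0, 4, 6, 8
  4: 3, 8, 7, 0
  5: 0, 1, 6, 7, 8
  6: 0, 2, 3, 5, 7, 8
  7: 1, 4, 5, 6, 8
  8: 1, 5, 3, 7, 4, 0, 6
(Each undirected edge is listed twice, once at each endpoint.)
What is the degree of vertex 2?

Neighbors of 2: 0, 1, 6.

3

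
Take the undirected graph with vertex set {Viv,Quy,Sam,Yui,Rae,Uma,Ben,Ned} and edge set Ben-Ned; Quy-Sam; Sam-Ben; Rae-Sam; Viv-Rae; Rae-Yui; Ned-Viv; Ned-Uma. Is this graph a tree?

The graph has 8 vertices and 8 edges.
Connected but with 8 > 7 edges, so it has a cycle and is not a tree.

No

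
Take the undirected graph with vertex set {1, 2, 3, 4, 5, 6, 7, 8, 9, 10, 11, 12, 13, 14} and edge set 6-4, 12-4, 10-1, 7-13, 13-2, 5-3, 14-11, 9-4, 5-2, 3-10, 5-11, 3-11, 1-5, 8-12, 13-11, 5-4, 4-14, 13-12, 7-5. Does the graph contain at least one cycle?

The graph has 14 vertices, 19 edges, and 1 connected component.
One cycle is 5-4-14-11-13-7-5.

Yes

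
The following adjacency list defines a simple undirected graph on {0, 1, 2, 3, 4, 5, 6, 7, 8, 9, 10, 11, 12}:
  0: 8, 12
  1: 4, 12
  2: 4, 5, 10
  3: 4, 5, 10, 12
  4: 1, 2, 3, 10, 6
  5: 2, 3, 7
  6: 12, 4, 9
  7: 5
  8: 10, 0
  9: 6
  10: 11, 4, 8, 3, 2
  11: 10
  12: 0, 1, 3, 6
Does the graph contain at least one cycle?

Yes

|V| = 13, |E| = 18, number of components = 1.
One cycle is 4-6-12-1-4.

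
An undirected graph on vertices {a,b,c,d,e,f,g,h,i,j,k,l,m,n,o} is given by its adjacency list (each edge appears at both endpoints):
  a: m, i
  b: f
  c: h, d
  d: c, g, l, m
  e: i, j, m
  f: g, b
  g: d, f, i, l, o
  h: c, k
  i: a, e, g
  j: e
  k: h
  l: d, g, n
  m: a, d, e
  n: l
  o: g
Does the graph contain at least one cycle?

|V| = 15, |E| = 17, number of components = 1.
Since 17 > 15 - 1, a cycle must exist; for instance i-g-d-m-e-i.

Yes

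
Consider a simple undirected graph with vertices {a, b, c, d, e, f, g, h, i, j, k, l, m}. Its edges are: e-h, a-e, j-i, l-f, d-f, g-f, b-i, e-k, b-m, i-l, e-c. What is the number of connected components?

Component: {a, c, e, h, k}
Component: {b, d, f, g, i, j, l, m}

2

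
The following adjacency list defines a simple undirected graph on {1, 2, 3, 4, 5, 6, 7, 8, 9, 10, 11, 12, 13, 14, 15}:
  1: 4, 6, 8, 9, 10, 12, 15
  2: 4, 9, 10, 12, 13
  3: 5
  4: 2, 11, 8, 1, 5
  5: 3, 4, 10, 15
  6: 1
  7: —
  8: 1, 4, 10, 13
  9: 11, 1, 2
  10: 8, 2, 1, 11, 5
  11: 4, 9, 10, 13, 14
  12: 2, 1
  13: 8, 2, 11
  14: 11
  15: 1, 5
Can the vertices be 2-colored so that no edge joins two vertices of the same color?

No

4-8-1-4 is an odd cycle (length 3), and a bipartite graph can contain only even cycles.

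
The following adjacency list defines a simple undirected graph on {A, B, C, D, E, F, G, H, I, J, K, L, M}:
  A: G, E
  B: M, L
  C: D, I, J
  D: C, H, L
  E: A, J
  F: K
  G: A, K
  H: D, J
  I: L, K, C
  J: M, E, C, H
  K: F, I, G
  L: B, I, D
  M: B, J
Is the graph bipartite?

J-E-A-G-K-I-L-B-M-J is an odd cycle (length 9), and a bipartite graph can contain only even cycles.

No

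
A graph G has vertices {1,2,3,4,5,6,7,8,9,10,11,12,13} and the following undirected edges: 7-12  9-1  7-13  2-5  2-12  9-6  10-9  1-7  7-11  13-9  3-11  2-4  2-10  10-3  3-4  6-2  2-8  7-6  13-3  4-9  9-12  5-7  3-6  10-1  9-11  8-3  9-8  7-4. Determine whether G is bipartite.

1-10-2-4-7-1 is an odd cycle (length 5), and a bipartite graph can contain only even cycles.

No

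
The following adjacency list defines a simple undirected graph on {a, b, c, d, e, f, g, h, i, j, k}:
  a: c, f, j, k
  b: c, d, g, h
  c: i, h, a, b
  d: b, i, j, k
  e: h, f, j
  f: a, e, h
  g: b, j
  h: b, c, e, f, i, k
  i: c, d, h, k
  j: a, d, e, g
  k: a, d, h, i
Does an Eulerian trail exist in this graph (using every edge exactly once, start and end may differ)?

Yes

Degrees: a:4, b:4, c:4, d:4, e:3, f:3, g:2, h:6, i:4, j:4, k:4
Odd-degree vertices: e, f (2 total).
With 2 odd-degree vertices and all edges in one connected piece, an Eulerian trail exists (from e to f).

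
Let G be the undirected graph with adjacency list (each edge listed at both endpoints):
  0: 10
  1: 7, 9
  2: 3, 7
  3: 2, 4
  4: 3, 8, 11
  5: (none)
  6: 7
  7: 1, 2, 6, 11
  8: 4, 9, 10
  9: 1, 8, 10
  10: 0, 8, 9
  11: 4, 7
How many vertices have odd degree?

Degrees: 0:1, 1:2, 2:2, 3:2, 4:3, 5:0, 6:1, 7:4, 8:3, 9:3, 10:3, 11:2
Odd-degree vertices: 0, 4, 6, 8, 9, 10.

6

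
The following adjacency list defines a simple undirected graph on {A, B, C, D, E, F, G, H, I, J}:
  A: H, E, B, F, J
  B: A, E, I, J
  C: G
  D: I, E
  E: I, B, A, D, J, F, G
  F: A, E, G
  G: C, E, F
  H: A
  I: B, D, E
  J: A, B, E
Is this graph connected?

Yes

A breadth-first search from A visits A, E, H, F, J, B, D, G, I, C — all 10 vertices — so the graph is connected.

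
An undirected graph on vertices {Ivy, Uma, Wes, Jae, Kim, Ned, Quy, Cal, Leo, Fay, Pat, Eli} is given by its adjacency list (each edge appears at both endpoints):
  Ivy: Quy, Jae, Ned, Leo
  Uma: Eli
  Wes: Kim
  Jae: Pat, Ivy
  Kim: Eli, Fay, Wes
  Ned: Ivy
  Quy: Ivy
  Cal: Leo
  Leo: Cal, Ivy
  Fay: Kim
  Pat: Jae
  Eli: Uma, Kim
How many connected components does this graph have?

2

Component: {Uma, Wes, Kim, Fay, Eli}
Component: {Ivy, Jae, Ned, Quy, Cal, Leo, Pat}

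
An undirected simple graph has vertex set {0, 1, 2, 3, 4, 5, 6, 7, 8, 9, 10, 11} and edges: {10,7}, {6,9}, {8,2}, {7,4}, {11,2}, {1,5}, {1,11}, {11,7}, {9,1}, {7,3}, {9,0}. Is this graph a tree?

|V| = 12, |E| = 11.
It is connected with exactly 11 edges, hence acyclic — it is a tree.

Yes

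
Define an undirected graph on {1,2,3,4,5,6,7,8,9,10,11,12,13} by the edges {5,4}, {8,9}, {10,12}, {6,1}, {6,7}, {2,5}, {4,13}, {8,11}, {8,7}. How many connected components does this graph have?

Component: {3}
Component: {10, 12}
Component: {2, 4, 5, 13}
Component: {1, 6, 7, 8, 9, 11}

4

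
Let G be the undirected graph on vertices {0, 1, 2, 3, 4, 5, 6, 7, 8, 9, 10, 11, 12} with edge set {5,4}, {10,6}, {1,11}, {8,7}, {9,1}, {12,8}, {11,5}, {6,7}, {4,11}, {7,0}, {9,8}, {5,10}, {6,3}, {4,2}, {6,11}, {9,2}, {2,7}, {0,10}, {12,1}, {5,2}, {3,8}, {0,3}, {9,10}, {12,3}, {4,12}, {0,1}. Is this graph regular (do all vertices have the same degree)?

Degrees: 0:4, 1:4, 2:4, 3:4, 4:4, 5:4, 6:4, 7:4, 8:4, 9:4, 10:4, 11:4, 12:4
All degrees equal 4; the graph is regular.

Yes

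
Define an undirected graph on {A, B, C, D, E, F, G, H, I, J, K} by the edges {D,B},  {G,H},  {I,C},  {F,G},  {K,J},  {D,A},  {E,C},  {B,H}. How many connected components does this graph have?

3

Component: {J, K}
Component: {C, E, I}
Component: {A, B, D, F, G, H}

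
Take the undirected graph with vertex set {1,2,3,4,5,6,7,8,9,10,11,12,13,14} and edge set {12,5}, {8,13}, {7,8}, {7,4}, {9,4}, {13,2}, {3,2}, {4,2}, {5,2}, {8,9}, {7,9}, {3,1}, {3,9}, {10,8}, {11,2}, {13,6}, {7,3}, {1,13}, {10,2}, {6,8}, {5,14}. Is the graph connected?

Yes

A breadth-first search from 1 visits 1, 13, 3, 6, 2, 8, 9, 7, 10, 5, 11, 4, 12, 14 — all 14 vertices — so the graph is connected.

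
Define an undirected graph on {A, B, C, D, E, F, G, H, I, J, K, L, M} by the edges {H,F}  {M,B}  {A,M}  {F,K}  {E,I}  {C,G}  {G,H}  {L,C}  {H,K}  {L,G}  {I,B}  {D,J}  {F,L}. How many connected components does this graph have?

3

Component: {D, J}
Component: {A, B, E, I, M}
Component: {C, F, G, H, K, L}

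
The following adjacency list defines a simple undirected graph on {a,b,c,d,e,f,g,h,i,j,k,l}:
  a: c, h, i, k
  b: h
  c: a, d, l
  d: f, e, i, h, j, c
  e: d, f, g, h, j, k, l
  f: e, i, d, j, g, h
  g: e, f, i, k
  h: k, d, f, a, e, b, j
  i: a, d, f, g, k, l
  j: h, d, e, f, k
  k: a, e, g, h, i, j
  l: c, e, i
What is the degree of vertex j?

5

Neighbors of j: d, e, f, h, k.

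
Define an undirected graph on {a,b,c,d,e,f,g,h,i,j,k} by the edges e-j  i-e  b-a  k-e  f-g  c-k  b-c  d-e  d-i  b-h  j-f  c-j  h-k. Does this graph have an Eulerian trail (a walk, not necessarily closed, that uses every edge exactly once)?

No

Degrees: a:1, b:3, c:3, d:2, e:4, f:2, g:1, h:2, i:2, j:3, k:3
Odd-degree vertices: a, b, c, g, j, k (6 total).
With 6 odd-degree vertices (more than two), no single trail can use every edge.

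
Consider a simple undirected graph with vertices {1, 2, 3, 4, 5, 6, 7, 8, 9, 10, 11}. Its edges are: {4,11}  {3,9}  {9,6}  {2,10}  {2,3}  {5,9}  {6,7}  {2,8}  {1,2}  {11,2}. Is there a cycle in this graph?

The graph has 11 vertices, 10 edges, and 1 connected component.
A forest on 11 vertices with 1 component has exactly 10 edges, which matches — so no cycle.

No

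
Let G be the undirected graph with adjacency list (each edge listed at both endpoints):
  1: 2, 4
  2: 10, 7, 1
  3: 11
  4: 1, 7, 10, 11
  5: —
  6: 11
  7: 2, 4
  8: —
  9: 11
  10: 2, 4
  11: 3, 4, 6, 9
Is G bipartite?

Yes

Partition the vertices as {2, 3, 4, 5, 6, 8, 9} vs {1, 7, 10, 11}. Each listed edge has one endpoint in each part, so the graph is bipartite.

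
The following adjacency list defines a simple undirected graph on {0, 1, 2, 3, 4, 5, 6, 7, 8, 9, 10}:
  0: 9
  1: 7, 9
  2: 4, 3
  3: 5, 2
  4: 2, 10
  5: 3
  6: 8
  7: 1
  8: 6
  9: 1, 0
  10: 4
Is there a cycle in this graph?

The graph has 11 vertices, 8 edges, and 3 connected components.
Since 8 = 11 - 3, the graph is a forest and contains no cycle.

No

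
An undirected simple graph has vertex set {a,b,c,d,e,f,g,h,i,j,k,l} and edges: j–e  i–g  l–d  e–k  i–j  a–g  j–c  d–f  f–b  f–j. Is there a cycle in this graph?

The graph has 12 vertices, 10 edges, and 2 connected components.
Since 10 = 12 - 2, the graph is a forest and contains no cycle.

No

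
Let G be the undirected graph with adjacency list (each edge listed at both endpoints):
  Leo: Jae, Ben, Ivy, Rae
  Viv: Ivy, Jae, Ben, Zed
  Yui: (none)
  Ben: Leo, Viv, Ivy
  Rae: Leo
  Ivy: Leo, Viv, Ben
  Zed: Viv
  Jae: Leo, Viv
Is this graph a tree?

The graph has 8 vertices and 9 edges.
It is not connected, so it is not a tree.

No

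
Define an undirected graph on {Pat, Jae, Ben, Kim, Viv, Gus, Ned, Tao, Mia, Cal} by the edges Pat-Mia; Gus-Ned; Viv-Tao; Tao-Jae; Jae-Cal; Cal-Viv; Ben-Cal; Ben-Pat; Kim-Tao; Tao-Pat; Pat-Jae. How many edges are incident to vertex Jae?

Neighbors of Jae: Pat, Tao, Cal.

3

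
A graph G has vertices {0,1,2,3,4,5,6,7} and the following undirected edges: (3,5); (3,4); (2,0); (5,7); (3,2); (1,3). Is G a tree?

No

|V| = 8, |E| = 6.
It splits into 2 components, so it cannot be a tree.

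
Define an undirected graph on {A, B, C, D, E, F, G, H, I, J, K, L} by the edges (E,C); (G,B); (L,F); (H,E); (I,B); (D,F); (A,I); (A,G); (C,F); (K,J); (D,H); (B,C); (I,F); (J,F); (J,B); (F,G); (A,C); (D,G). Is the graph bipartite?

G-D-F-G is an odd cycle (length 3), and a bipartite graph can contain only even cycles.

No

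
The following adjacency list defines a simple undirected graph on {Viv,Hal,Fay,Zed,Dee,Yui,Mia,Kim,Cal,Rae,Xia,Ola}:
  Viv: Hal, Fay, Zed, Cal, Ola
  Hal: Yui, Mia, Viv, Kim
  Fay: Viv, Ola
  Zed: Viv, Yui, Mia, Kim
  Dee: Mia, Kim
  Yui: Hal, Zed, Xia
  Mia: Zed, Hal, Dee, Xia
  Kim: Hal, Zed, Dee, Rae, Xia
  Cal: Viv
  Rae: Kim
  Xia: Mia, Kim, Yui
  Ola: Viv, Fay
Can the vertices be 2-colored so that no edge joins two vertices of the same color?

No

Viv-Fay-Ola-Viv is an odd cycle (length 3), and a bipartite graph can contain only even cycles.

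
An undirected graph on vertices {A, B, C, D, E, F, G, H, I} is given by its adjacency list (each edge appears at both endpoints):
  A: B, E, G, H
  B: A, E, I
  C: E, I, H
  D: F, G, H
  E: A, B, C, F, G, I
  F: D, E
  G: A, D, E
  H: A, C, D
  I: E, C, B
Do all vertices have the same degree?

Degrees: A:4, B:3, C:3, D:3, E:6, F:2, G:3, H:3, I:3
Vertex F has degree 2 while E has degree 6, so the graph is not regular.

No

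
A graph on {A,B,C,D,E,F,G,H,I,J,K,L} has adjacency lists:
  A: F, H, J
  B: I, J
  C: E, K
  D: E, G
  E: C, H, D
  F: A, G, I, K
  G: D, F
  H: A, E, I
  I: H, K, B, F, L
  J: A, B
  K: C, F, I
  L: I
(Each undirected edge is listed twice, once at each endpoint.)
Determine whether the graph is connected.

Yes

Starting from A and exploring outward reaches every vertex (A, F, J, H, G, I, K, B, E, D, L, C); the graph is connected.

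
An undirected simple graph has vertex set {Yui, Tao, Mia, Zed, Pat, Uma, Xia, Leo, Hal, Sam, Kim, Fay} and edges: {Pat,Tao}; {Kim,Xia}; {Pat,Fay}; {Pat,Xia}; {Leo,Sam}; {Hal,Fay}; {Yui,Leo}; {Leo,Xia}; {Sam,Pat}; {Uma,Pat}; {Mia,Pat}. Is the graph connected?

No

Component: {Zed}
Component: {Yui, Tao, Mia, Pat, Uma, Xia, Leo, Hal, Sam, Kim, Fay}
There are 2 separate components, so the graph is not connected.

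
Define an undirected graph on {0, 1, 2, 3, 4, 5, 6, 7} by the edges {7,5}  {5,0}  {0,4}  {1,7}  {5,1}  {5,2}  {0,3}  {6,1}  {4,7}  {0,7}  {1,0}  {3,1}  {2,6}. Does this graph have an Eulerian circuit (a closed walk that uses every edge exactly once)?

Degrees: 0:5, 1:5, 2:2, 3:2, 4:2, 5:4, 6:2, 7:4
0, 1 have odd degree; an Eulerian circuit needs every degree to be even, so none exists.

No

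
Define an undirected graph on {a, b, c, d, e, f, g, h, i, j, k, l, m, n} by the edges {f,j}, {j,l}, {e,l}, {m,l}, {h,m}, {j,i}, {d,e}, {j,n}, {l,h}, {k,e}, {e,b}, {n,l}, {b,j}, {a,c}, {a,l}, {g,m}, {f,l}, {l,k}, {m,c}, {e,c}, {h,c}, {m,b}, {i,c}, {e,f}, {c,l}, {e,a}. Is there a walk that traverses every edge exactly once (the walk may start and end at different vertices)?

Degrees: a:3, b:3, c:6, d:1, e:7, f:3, g:1, h:3, i:2, j:5, k:2, l:9, m:5, n:2
Odd-degree vertices: a, b, d, e, f, g, h, j, l, m (10 total).
An Eulerian trail requires 0 or 2 odd-degree vertices; here there are 10.

No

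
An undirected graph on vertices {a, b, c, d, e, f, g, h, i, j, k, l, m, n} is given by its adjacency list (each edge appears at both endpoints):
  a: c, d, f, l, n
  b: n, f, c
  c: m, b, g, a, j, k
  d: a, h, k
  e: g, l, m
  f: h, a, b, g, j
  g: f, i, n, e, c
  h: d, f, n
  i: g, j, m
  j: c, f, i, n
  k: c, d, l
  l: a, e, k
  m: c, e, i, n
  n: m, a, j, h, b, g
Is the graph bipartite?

No

e-l-k-c-g-e is an odd cycle (length 5), and a bipartite graph can contain only even cycles.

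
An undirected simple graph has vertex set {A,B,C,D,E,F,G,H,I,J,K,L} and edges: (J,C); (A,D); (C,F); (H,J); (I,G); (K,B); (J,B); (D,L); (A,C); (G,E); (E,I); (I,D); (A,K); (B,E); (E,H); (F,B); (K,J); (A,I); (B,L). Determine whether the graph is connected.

Yes

A breadth-first search from A visits A, I, D, K, C, E, G, L, J, B, F, H — all 12 vertices — so the graph is connected.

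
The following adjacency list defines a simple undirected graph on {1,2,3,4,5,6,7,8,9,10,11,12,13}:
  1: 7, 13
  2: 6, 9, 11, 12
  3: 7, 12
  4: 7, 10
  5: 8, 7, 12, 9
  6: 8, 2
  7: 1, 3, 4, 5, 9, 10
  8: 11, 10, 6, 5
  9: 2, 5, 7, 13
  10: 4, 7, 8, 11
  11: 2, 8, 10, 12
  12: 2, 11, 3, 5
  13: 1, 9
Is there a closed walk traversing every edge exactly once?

Yes

Degrees: 1:2, 2:4, 3:2, 4:2, 5:4, 6:2, 7:6, 8:4, 9:4, 10:4, 11:4, 12:4, 13:2
Every vertex has even degree and the edges form a single connected piece, so an Eulerian circuit exists.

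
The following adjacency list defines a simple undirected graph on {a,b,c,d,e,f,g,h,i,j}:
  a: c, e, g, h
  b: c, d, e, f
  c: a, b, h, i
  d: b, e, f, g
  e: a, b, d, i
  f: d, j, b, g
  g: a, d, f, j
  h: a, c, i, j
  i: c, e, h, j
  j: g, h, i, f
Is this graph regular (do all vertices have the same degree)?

Degrees: a:4, b:4, c:4, d:4, e:4, f:4, g:4, h:4, i:4, j:4
All degrees equal 4; the graph is regular.

Yes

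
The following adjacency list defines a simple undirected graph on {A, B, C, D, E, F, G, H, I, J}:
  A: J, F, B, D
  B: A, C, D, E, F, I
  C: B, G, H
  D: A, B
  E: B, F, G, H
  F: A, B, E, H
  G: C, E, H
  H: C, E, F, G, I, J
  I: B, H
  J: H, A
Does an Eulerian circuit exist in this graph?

Degrees: A:4, B:6, C:3, D:2, E:4, F:4, G:3, H:6, I:2, J:2
C, G have odd degree; an Eulerian circuit needs every degree to be even, so none exists.

No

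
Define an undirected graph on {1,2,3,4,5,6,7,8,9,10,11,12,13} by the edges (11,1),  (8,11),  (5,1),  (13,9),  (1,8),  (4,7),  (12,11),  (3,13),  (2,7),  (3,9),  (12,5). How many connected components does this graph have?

5

Component: {6}
Component: {10}
Component: {2, 4, 7}
Component: {3, 9, 13}
Component: {1, 5, 8, 11, 12}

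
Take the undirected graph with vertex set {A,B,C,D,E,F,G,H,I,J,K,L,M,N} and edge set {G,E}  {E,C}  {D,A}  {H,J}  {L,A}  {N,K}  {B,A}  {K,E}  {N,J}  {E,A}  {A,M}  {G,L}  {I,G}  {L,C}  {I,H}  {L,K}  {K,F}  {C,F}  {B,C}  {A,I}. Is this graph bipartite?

K-E-G-I-H-J-N-K is an odd cycle (length 7), and a bipartite graph can contain only even cycles.

No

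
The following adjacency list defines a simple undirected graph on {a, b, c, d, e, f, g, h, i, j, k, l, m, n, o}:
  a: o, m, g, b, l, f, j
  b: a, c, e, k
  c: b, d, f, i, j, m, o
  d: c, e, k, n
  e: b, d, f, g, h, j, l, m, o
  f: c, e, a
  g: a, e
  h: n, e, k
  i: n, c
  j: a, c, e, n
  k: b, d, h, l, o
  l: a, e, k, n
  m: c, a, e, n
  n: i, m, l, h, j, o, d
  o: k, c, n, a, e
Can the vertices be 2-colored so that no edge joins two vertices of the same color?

Partition the vertices as {b, d, f, g, h, i, j, l, m, o} vs {a, c, e, k, n}. Each listed edge has one endpoint in each part, so the graph is bipartite.

Yes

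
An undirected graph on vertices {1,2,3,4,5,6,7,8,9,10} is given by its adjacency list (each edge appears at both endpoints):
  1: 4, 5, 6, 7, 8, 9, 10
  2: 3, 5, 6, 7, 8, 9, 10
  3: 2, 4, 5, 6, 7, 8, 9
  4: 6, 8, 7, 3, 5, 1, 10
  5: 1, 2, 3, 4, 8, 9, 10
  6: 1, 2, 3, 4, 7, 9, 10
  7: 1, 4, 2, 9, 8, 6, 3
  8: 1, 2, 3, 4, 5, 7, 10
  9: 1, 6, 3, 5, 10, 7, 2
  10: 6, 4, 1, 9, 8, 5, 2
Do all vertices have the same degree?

Yes

Degrees: 1:7, 2:7, 3:7, 4:7, 5:7, 6:7, 7:7, 8:7, 9:7, 10:7
All degrees equal 7; the graph is regular.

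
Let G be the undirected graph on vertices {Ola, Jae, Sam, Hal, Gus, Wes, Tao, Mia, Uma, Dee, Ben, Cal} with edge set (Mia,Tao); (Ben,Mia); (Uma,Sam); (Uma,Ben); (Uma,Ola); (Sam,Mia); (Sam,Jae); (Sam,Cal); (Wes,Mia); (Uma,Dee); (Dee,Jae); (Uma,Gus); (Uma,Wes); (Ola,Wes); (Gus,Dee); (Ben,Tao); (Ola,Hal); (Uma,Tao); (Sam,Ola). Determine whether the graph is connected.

Yes

Starting from Ola and exploring outward reaches every vertex (Ola, Uma, Wes, Hal, Sam, Ben, Gus, Tao, Dee, Mia, Jae, Cal); the graph is connected.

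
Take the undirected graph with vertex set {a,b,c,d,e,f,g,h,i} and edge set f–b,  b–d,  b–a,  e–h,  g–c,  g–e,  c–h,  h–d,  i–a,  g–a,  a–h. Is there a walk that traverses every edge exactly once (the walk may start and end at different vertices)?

Degrees: a:4, b:3, c:2, d:2, e:2, f:1, g:3, h:4, i:1
Odd-degree vertices: b, f, g, i (4 total).
With 4 odd-degree vertices (more than two), no single trail can use every edge.

No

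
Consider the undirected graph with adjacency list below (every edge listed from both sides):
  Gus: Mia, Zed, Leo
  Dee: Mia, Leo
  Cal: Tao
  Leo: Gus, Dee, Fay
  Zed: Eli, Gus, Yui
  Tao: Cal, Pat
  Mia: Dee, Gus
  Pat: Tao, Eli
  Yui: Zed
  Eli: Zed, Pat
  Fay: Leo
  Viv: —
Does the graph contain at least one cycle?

|V| = 12, |E| = 11, number of components = 2.
Since 11 > 12 - 2, a cycle must exist; for instance Gus-Leo-Dee-Mia-Gus.

Yes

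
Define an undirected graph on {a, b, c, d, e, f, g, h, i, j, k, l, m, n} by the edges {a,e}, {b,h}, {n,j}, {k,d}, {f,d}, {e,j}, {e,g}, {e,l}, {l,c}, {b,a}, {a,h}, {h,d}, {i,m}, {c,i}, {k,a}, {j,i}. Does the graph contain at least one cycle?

|V| = 14, |E| = 16, number of components = 1.
Since 16 > 14 - 1, a cycle must exist; for instance e-j-i-c-l-e.

Yes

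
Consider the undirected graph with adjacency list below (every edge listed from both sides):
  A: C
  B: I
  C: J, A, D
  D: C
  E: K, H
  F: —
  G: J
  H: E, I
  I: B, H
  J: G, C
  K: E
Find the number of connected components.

Component: {F}
Component: {A, C, D, G, J}
Component: {B, E, H, I, K}

3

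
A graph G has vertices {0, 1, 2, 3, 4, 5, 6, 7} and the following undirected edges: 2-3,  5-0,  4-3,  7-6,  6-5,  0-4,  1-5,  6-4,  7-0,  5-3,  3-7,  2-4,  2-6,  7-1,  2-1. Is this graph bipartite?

No

The cycle 3-2-4-3 has length 3, which is odd, so the graph is not bipartite.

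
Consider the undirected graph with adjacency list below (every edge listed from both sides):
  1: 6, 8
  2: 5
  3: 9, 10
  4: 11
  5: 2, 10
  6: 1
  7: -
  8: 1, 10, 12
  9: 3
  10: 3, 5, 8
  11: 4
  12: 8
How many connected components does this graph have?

3

Component: {7}
Component: {4, 11}
Component: {1, 2, 3, 5, 6, 8, 9, 10, 12}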